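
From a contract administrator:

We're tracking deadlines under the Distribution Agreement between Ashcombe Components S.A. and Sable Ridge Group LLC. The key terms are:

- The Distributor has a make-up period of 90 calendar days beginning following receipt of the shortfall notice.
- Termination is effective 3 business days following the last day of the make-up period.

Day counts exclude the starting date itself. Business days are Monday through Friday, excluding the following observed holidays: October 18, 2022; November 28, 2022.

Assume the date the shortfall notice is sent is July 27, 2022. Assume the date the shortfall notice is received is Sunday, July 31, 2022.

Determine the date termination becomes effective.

The last day of the make-up period: 90 calendar days after July 31, 2022 is October 29, 2022.
The date termination becomes effective: 3 business days after Saturday, October 29, 2022, skipping weekends — Oct 31, Nov 1, Nov 2 — lands on Wednesday, November 2, 2022.

November 2, 2022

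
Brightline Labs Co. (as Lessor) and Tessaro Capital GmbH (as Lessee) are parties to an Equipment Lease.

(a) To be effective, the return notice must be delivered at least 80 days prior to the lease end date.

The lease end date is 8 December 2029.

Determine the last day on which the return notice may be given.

19 September 2029

8 December 2029 minus 80 days is 19 September 2029.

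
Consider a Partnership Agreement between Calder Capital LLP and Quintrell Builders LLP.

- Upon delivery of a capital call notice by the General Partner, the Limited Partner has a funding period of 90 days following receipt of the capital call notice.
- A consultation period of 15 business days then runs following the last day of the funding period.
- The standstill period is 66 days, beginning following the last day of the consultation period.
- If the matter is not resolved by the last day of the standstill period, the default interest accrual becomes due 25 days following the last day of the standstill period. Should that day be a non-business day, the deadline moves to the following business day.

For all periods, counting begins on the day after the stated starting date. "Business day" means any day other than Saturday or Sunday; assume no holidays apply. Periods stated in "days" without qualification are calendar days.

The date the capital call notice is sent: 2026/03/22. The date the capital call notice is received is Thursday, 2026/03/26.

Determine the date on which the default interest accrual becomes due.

2026/10/14

The last day of the funding period: 90 calendar days after 2026/03/26 is 2026/06/24.
The last day of the consultation period: 15 business days after Wednesday, 2026/06/24, skipping weekends — Jun 25, Jun 26, Jun 29, Jun 30, …, Jul 13, Jul 14, Jul 15 — lands on Wednesday, 2026/07/15.
Adding 66 calendar days to 2026/07/15 gives 2026/09/19, which is the last day of the standstill period.
The date on which the default interest accrual becomes due: 2026/09/19 + 25 days = 2026/10/14. 2026/10/14 is a Wednesday, so no roll-forward applies.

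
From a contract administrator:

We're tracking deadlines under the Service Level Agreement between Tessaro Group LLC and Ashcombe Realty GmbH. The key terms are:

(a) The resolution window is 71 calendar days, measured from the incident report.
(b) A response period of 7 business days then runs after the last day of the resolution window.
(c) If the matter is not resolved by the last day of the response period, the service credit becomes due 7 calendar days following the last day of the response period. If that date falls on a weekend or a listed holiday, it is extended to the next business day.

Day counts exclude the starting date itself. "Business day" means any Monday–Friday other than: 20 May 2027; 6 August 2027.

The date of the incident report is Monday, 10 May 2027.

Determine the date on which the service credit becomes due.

Adding 71 calendar days to 10 May 2027 gives 20 July 2027, which is the last day of the resolution window.
The last day of the response period: counting 7 business days from Tuesday, 20 July 2027 (Jul 21, Jul 22, Jul 23, Jul 26, Jul 27, Jul 28, Jul 29, skipping weekends) reaches Thursday, 29 July 2027.
Adding 7 calendar days to 29 July 2027 gives 5 August 2027, which is the date on which the service credit becomes due. 5 August 2027 is a Thursday and is not a listed holiday, so no roll-forward applies.

5 August 2027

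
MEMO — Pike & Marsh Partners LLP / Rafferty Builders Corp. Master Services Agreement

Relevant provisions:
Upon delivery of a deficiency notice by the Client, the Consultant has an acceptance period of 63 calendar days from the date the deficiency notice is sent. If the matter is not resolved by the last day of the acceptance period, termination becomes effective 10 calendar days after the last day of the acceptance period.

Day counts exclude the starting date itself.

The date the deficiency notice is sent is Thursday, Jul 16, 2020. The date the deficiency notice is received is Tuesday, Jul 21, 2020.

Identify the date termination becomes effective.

Sep 27, 2020

The last day of the acceptance period: 63 calendar days after Jul 16, 2020 is Sep 17, 2020.
The date termination becomes effective: Sep 17, 2020 + 10 days = Sep 27, 2020.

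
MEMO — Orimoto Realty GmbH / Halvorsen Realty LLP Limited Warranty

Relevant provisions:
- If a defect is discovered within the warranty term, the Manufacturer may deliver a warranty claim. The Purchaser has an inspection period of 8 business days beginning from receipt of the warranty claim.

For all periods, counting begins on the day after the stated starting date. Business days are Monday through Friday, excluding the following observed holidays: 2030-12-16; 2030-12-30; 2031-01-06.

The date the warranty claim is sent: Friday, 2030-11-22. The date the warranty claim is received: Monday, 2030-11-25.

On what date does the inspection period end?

The last day of the inspection period: 8 business days after Monday, 2030-11-25, skipping weekends — Nov 26, Nov 27, Nov 28, Nov 29, Dec 2, Dec 3, Dec 4, Dec 5 — lands on Thursday, 2030-12-05.

2030-12-05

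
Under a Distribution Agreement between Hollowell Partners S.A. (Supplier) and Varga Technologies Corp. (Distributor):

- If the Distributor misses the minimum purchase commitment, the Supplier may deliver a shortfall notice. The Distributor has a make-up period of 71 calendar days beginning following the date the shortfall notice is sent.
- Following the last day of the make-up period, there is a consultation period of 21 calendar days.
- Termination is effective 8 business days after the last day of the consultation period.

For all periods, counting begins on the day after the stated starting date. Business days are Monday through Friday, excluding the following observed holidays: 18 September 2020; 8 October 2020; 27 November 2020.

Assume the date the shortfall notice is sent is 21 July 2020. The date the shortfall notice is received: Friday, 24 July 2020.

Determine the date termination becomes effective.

The last day of the make-up period: 71 calendar days after 21 July 2020 is 30 September 2020.
Adding 21 calendar days to 30 September 2020 gives 21 October 2020, which is the last day of the consultation period.
The date termination becomes effective: 8 business days after Wednesday, 21 October 2020, skipping weekends — Oct 22, Oct 23, Oct 26, Oct 27, Oct 28, Oct 29, Oct 30, Nov 2 — lands on Monday, 2 November 2020.

2 November 2020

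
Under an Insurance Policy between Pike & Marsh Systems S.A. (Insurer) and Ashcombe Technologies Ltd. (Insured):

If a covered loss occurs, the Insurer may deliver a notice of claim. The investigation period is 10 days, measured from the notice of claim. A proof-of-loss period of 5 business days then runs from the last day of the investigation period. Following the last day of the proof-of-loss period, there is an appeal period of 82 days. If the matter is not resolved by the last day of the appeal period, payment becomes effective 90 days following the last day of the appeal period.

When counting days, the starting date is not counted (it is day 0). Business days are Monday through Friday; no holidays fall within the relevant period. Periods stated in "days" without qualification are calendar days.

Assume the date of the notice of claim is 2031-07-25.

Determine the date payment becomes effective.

Adding 10 calendar days to 2031-07-25 gives 2031-08-04, which is the last day of the investigation period.
The last day of the proof-of-loss period: counting 5 business days from Monday, 2031-08-04 (Aug 5, Aug 6, Aug 7, Aug 8, Aug 11, skipping weekends) reaches Monday, 2031-08-11.
Adding 82 calendar days to 2031-08-11 gives 2031-11-01, which is the last day of the appeal period.
The date payment becomes effective: 2031-11-01 + 90 days = 2032-01-30.

2032-01-30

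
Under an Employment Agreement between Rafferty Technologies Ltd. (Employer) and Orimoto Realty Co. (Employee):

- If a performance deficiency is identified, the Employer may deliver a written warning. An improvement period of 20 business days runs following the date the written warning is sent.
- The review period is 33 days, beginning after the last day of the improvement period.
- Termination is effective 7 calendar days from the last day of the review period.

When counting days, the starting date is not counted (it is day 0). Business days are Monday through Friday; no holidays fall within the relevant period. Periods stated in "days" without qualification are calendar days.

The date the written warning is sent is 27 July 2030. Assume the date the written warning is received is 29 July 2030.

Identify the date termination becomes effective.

2 October 2030

From Saturday, 27 July 2030, 20 business days (Jul 29, Jul 30, Jul 31, Aug 1, …, Aug 21, Aug 22, Aug 23, skipping weekends) brings us to Friday, 23 August 2030, which is the last day of the improvement period.
The last day of the review period: 23 August 2030 + 33 days = 25 September 2030.
The date termination becomes effective: 7 calendar days after 25 September 2030 is 2 October 2030.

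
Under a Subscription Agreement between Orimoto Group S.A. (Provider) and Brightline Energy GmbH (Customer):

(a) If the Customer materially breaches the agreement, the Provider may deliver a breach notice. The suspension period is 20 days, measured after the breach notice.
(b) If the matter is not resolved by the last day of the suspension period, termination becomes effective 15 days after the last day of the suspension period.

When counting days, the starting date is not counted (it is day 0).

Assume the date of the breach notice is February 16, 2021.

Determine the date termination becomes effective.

The last day of the suspension period: February 16, 2021 + 20 days = March 8, 2021.
The date termination becomes effective: March 8, 2021 + 15 days = March 23, 2021.

March 23, 2021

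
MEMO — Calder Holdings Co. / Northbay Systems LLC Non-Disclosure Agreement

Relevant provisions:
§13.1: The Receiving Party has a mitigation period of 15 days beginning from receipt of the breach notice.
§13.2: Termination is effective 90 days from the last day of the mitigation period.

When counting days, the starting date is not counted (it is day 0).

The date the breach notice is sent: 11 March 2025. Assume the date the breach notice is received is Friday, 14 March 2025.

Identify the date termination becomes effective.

The last day of the mitigation period: 14 March 2025 + 15 days = 29 March 2025.
The date termination becomes effective: 29 March 2025 + 90 days = 27 June 2025.

27 June 2025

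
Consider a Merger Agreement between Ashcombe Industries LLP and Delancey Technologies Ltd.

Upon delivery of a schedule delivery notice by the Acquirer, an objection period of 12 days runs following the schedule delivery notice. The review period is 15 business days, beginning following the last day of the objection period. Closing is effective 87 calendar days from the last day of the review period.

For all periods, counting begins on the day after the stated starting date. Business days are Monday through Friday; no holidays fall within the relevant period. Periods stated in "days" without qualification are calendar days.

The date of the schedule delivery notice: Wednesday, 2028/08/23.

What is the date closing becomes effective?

2028/12/21

Adding 12 calendar days to 2028/08/23 gives 2028/09/04, which is the last day of the objection period.
The last day of the review period: 15 business days after Monday, 2028/09/04, skipping weekends — Sep 5, Sep 6, Sep 7, Sep 8, …, Sep 21, Sep 22, Sep 25 — lands on Monday, 2028/09/25.
The date closing becomes effective: 2028/09/25 + 87 days = 2028/12/21.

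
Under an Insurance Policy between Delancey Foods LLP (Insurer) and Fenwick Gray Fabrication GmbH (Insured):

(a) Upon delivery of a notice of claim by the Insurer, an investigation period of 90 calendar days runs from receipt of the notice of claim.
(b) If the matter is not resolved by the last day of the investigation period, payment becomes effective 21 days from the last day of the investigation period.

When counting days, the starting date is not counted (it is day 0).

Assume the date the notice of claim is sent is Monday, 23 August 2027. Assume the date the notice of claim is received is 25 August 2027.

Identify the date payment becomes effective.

14 December 2027

The last day of the investigation period: 90 calendar days after 25 August 2027 is 23 November 2027.
Adding 21 calendar days to 23 November 2027 gives 14 December 2027, which is the date payment becomes effective.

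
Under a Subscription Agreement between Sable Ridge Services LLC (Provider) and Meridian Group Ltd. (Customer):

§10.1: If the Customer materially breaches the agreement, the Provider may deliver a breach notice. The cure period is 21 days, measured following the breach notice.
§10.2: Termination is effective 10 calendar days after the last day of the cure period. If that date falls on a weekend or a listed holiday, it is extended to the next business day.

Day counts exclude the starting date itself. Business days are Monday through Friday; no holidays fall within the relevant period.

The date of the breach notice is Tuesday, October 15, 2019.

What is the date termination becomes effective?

November 15, 2019

Adding 21 calendar days to October 15, 2019 gives November 5, 2019, which is the last day of the cure period.
The date termination becomes effective: November 5, 2019 + 10 days = November 15, 2019. November 15, 2019 is a Friday, so no roll-forward applies.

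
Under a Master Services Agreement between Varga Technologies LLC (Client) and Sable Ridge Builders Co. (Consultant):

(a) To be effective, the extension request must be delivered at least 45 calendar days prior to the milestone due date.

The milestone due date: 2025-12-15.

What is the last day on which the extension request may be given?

Counting back 45 calendar days from 2025-12-15 gives 2025-10-31.

2025-10-31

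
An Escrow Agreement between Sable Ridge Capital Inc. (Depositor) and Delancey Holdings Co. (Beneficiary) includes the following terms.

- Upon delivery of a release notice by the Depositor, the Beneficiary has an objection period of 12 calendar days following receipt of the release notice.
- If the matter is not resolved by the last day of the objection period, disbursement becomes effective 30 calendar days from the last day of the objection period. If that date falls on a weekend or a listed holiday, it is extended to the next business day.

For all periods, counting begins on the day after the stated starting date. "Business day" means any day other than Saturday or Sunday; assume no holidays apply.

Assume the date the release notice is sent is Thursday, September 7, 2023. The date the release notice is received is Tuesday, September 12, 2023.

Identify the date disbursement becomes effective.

The last day of the objection period: September 12, 2023 + 12 days = September 24, 2023.
Adding 30 calendar days to September 24, 2023 gives October 24, 2023, which is the date disbursement becomes effective. October 24, 2023 is a Tuesday, so no roll-forward applies.

October 24, 2023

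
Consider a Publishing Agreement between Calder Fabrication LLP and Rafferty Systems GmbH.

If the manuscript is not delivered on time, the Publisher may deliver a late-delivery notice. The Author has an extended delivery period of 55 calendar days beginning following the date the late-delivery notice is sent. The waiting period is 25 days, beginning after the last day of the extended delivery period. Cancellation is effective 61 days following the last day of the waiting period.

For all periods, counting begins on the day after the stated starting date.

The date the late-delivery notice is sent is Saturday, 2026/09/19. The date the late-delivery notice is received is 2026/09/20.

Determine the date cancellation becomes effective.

The last day of the extended delivery period: 2026/09/19 + 55 days = 2026/11/13.
The last day of the waiting period: 2026/11/13 + 25 days = 2026/12/08.
The date cancellation becomes effective: 2026/12/08 + 61 days = 2027/02/07.

2027/02/07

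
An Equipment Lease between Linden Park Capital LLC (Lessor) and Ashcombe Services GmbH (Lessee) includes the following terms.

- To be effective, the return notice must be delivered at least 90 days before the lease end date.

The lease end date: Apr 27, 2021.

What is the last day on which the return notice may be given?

Counting back 90 calendar days from Apr 27, 2021 gives Jan 27, 2021.

Jan 27, 2021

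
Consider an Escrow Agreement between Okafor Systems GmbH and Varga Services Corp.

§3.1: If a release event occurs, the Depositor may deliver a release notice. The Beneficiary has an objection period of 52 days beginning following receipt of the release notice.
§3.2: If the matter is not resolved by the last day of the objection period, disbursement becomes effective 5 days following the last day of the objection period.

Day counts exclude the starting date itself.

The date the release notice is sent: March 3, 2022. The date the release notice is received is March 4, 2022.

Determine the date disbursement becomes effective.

April 30, 2022

Adding 52 calendar days to March 4, 2022 gives April 25, 2022, which is the last day of the objection period.
Adding 5 calendar days to April 25, 2022 gives April 30, 2022, which is the date disbursement becomes effective.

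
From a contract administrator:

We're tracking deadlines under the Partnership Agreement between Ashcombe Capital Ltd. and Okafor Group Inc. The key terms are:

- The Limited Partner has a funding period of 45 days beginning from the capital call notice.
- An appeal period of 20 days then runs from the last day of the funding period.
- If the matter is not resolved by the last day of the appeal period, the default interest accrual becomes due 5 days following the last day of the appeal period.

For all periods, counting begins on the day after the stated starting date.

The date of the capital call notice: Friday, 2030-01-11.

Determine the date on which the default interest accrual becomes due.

2030-03-22

The last day of the funding period: 45 calendar days after 2030-01-11 is 2030-02-25.
The last day of the appeal period: 2030-02-25 + 20 days = 2030-03-17.
Adding 5 calendar days to 2030-03-17 gives 2030-03-22, which is the date on which the default interest accrual becomes due.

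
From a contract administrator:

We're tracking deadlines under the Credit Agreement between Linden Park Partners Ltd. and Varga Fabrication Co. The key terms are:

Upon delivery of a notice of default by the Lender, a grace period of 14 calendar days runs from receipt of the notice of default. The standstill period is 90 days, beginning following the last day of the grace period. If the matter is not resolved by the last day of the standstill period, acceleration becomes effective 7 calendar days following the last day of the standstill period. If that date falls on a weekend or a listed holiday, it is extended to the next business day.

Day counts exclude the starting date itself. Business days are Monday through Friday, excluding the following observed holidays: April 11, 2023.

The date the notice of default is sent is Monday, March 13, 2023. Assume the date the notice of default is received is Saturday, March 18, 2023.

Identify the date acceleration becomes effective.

July 7, 2023

Adding 14 calendar days to March 18, 2023 gives April 1, 2023, which is the last day of the grace period.
The last day of the standstill period: April 1, 2023 + 90 days = June 30, 2023.
The date acceleration becomes effective: June 30, 2023 + 7 days = July 7, 2023. July 7, 2023 is a Friday and is not a listed holiday, so no roll-forward applies.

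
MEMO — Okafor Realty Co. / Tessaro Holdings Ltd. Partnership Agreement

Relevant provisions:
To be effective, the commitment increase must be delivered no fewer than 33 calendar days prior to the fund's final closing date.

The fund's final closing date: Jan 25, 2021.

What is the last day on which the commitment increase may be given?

Counting back 33 calendar days from Jan 25, 2021 gives Dec 23, 2020.

Dec 23, 2020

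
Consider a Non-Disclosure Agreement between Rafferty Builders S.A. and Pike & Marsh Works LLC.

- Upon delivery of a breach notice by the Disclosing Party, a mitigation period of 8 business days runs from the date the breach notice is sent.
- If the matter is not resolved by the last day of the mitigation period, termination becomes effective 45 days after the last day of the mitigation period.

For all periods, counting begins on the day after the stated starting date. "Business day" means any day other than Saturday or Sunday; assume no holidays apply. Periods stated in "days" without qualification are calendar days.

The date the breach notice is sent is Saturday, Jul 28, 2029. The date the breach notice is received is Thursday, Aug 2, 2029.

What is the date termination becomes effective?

From Saturday, Jul 28, 2029, 8 business days (Jul 30, Jul 31, Aug 1, Aug 2, Aug 3, Aug 6, Aug 7, Aug 8, skipping weekends) brings us to Wednesday, Aug 8, 2029, which is the last day of the mitigation period.
The date termination becomes effective: Aug 8, 2029 + 45 days = Sep 22, 2029.

Sep 22, 2029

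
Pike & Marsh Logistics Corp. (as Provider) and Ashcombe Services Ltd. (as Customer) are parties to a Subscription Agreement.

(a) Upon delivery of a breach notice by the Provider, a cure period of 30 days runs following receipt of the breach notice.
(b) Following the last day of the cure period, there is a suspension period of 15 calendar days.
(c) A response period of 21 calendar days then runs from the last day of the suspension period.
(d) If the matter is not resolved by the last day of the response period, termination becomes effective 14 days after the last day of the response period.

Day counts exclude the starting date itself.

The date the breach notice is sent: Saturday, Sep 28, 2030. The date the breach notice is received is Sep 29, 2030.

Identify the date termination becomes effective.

Dec 18, 2030

The last day of the cure period: Sep 29, 2030 + 30 days = Oct 29, 2030.
Adding 15 calendar days to Oct 29, 2030 gives Nov 13, 2030, which is the last day of the suspension period.
The last day of the response period: Nov 13, 2030 + 21 days = Dec 4, 2030.
Adding 14 calendar days to Dec 4, 2030 gives Dec 18, 2030, which is the date termination becomes effective.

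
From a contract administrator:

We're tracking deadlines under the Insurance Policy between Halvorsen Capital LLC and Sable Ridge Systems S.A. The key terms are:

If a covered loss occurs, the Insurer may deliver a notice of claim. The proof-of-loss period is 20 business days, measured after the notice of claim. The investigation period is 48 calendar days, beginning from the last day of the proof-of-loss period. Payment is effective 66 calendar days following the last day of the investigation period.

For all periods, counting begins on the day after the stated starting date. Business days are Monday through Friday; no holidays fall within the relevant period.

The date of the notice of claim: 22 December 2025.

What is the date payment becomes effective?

13 May 2026

The last day of the proof-of-loss period: counting 20 business days from Monday, 22 December 2025 (Dec 23, Dec 24, Dec 25, Dec 26, …, Jan 15, Jan 16, Jan 19, skipping weekends) reaches Monday, 19 January 2026.
The last day of the investigation period: 19 January 2026 + 48 days = 8 March 2026.
The date payment becomes effective: 66 calendar days after 8 March 2026 is 13 May 2026.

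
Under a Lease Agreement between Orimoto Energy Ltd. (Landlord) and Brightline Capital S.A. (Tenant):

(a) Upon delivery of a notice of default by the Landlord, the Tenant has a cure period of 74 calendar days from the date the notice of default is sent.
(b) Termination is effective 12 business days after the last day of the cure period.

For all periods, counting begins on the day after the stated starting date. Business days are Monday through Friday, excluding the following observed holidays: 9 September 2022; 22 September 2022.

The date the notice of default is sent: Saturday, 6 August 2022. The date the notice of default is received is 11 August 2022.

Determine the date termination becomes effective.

4 November 2022

The last day of the cure period: 6 August 2022 + 74 days = 19 October 2022.
From Wednesday, 19 October 2022, 12 business days (Oct 20, Oct 21, Oct 24, Oct 25, …, Nov 2, Nov 3, Nov 4, skipping weekends) brings us to Friday, 4 November 2022, which is the date termination becomes effective.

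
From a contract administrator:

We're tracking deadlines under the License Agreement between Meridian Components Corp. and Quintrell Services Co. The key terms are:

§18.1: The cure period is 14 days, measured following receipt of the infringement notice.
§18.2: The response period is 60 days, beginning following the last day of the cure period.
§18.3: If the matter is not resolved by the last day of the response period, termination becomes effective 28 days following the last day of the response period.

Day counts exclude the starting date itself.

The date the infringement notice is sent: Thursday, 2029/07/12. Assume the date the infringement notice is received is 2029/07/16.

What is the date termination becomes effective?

The last day of the cure period: 14 calendar days after 2029/07/16 is 2029/07/30.
Adding 60 calendar days to 2029/07/30 gives 2029/09/28, which is the last day of the response period.
The date termination becomes effective: 28 calendar days after 2029/09/28 is 2029/10/26.

2029/10/26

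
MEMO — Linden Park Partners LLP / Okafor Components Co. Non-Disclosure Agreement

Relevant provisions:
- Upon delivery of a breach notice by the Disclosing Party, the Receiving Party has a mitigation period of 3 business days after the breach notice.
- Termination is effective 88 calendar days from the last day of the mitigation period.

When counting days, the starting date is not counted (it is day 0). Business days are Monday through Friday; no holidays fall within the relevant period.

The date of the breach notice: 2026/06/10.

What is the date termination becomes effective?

2026/09/11

The last day of the mitigation period: 3 business days after Wednesday, 2026/06/10, skipping weekends — Jun 11, Jun 12, Jun 15 — lands on Monday, 2026/06/15.
Adding 88 calendar days to 2026/06/15 gives 2026/09/11, which is the date termination becomes effective.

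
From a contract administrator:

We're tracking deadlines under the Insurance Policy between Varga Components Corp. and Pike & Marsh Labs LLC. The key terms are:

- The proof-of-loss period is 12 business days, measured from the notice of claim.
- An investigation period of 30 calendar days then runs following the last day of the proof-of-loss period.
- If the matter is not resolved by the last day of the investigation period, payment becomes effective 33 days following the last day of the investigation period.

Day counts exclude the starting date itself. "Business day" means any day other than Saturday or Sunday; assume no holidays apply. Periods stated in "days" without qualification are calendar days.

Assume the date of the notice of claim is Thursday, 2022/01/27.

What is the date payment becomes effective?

The last day of the proof-of-loss period: 12 business days after Thursday, 2022/01/27, skipping weekends — Jan 28, Jan 31, Feb 1, Feb 2, …, Feb 10, Feb 11, Feb 14 — lands on Monday, 2022/02/14.
The last day of the investigation period: 2022/02/14 + 30 days = 2022/03/16.
The date payment becomes effective: 33 calendar days after 2022/03/16 is 2022/04/18.

2022/04/18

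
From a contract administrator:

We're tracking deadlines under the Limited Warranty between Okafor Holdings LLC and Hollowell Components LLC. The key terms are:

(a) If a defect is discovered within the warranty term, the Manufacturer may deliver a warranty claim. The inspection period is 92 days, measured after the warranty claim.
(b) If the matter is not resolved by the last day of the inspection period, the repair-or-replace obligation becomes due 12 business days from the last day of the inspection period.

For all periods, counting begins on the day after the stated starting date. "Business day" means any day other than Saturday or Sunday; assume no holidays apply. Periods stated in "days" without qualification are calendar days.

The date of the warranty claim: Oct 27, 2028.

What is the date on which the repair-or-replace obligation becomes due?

Feb 13, 2029

Adding 92 calendar days to Oct 27, 2028 gives Jan 27, 2029, which is the last day of the inspection period.
The date on which the repair-or-replace obligation becomes due: 12 business days after Saturday, Jan 27, 2029, skipping weekends — Jan 29, Jan 30, Jan 31, Feb 1, …, Feb 9, Feb 12, Feb 13 — lands on Tuesday, Feb 13, 2029.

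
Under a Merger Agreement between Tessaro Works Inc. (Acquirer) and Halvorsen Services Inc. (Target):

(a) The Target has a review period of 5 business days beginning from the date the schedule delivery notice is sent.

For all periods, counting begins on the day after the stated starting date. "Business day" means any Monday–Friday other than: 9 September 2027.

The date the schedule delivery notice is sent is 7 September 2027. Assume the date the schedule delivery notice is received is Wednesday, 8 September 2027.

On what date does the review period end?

15 September 2027

From Tuesday, 7 September 2027, 5 business days (Sep 8, Sep 10, Sep 13, Sep 14, Sep 15, skipping weekends and the listed holiday on Sep 9) brings us to Wednesday, 15 September 2027, which is the last day of the review period.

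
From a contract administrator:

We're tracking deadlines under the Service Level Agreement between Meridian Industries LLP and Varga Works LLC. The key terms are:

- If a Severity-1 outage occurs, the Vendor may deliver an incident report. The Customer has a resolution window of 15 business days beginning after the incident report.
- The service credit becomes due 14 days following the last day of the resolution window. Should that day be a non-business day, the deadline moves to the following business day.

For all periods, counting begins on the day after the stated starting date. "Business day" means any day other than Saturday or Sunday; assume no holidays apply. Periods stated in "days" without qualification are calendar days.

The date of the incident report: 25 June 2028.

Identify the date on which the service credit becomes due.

The last day of the resolution window: 15 business days after Sunday, 25 June 2028, skipping weekends — Jun 26, Jun 27, Jun 28, Jun 29, …, Jul 12, Jul 13, Jul 14 — lands on Friday, 14 July 2028.
Adding 14 calendar days to 14 July 2028 gives 28 July 2028, which is the date on which the service credit becomes due. 28 July 2028 is a Friday, so no roll-forward applies.

28 July 2028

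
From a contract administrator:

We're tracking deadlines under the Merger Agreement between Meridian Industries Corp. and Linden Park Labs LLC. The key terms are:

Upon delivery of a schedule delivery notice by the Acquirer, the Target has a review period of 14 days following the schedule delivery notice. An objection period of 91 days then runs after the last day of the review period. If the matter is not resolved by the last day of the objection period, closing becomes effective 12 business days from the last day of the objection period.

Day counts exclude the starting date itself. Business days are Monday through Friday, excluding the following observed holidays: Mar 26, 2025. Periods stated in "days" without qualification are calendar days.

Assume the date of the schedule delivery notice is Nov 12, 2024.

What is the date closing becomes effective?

Mar 13, 2025

The last day of the review period: Nov 12, 2024 + 14 days = Nov 26, 2024.
The last day of the objection period: 91 calendar days after Nov 26, 2024 is Feb 25, 2025.
From Tuesday, Feb 25, 2025, 12 business days (Feb 26, Feb 27, Feb 28, Mar 3, …, Mar 11, Mar 12, Mar 13, skipping weekends) brings us to Thursday, Mar 13, 2025, which is the date closing becomes effective.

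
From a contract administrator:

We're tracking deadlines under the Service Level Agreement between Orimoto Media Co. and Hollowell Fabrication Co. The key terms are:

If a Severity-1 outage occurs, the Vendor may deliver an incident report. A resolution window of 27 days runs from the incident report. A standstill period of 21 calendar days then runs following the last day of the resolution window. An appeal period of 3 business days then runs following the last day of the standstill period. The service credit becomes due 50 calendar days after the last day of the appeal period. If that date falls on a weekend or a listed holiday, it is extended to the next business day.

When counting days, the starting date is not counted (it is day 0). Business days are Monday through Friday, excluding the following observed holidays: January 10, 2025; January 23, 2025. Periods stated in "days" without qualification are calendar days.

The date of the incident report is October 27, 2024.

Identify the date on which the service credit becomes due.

February 6, 2025

The last day of the resolution window: 27 calendar days after October 27, 2024 is November 23, 2024.
The last day of the standstill period: November 23, 2024 + 21 days = December 14, 2024.
The last day of the appeal period: counting 3 business days from Saturday, December 14, 2024 (Dec 16, Dec 17, Dec 18, skipping weekends) reaches Wednesday, December 18, 2024.
The date on which the service credit becomes due: 50 calendar days after December 18, 2024 is February 6, 2025. February 6, 2025 is a Thursday and is not a listed holiday, so no roll-forward applies.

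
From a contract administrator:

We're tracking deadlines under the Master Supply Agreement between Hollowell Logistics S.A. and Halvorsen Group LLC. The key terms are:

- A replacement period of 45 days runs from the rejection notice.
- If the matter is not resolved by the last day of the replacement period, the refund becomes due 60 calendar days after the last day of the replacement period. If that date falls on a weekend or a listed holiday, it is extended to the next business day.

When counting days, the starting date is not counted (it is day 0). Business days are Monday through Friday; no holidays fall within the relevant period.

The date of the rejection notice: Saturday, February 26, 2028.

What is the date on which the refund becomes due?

June 12, 2028

Adding 45 calendar days to February 26, 2028 gives April 11, 2028, which is the last day of the replacement period.
Adding 60 calendar days to April 11, 2028 gives June 10, 2028, which is the date on which the refund becomes due. That falls on a Saturday, so it rolls to the next business day, Monday, June 12, 2028.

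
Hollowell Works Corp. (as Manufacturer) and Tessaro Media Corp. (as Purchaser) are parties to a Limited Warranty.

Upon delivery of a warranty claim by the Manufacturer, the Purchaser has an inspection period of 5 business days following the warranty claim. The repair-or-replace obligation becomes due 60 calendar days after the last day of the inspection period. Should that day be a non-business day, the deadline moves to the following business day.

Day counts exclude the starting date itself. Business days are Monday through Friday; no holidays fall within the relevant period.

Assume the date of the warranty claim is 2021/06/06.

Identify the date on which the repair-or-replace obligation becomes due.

From Sunday, 2021/06/06, 5 business days (Jun 7, Jun 8, Jun 9, Jun 10, Jun 11, skipping weekends) brings us to Friday, 2021/06/11, which is the last day of the inspection period.
The date on which the repair-or-replace obligation becomes due: 60 calendar days after 2021/06/11 is 2021/08/10. 2021/08/10 is a Tuesday, so no roll-forward applies.

2021/08/10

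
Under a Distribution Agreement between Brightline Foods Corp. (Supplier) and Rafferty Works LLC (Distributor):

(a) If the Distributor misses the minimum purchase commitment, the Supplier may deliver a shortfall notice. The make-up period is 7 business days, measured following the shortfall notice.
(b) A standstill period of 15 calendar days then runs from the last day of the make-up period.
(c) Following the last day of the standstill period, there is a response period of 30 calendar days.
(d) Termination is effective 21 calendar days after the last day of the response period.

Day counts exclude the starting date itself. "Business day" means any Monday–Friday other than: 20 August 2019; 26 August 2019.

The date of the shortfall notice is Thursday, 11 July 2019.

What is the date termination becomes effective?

From Thursday, 11 July 2019, 7 business days (Jul 12, Jul 15, Jul 16, Jul 17, Jul 18, Jul 19, Jul 22, skipping weekends) brings us to Monday, 22 July 2019, which is the last day of the make-up period.
Adding 15 calendar days to 22 July 2019 gives 6 August 2019, which is the last day of the standstill period.
The last day of the response period: 6 August 2019 + 30 days = 5 September 2019.
The date termination becomes effective: 21 calendar days after 5 September 2019 is 26 September 2019.

26 September 2019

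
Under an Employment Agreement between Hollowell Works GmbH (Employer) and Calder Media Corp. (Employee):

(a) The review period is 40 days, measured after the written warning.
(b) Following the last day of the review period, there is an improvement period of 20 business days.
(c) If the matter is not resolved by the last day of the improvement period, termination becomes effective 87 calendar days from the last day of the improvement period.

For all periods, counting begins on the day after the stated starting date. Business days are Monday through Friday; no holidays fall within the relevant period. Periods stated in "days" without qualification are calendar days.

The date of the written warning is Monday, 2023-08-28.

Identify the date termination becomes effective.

The last day of the review period: 40 calendar days after 2023-08-28 is 2023-10-07.
The last day of the improvement period: counting 20 business days from Saturday, 2023-10-07 (Oct 9, Oct 10, Oct 11, Oct 12, …, Nov 1, Nov 2, Nov 3, skipping weekends) reaches Friday, 2023-11-03.
The date termination becomes effective: 87 calendar days after 2023-11-03 is 2024-01-29.

2024-01-29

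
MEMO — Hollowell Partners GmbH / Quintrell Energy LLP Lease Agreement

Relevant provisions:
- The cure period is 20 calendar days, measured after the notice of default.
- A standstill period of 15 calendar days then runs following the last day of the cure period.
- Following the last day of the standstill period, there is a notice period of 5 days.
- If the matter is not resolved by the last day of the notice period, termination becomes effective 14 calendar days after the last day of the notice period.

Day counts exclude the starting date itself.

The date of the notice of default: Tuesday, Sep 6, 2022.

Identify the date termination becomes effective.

Adding 20 calendar days to Sep 6, 2022 gives Sep 26, 2022, which is the last day of the cure period.
The last day of the standstill period: Sep 26, 2022 + 15 days = Oct 11, 2022.
The last day of the notice period: 5 calendar days after Oct 11, 2022 is Oct 16, 2022.
The date termination becomes effective: 14 calendar days after Oct 16, 2022 is Oct 30, 2022.

Oct 30, 2022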